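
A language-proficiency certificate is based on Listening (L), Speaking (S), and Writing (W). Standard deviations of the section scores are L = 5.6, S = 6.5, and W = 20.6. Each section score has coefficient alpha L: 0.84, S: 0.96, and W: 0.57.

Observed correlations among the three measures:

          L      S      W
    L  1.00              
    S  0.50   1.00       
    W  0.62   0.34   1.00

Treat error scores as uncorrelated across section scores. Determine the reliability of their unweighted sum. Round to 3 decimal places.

Var(L+S+W) = 5.6² + 6.5² + 20.6² + 2·[5.6·6.5·0.50 + 5.6·20.6·0.62 + 6.5·20.6·0.34] = 497.97 + 270.498 = 768.468.
Because errors are independent across components, Cov(Tᵢ,Tⱼ) = Cov(Xᵢ,Xⱼ); the off-diagonal part of the true-score variance is the same as above.
True-score variance = [5.6²·0.84 + 6.5²·0.96 + 20.6²·0.57] + 270.498 = 308.788 + 270.498 = 579.286.
Reliability = 579.286 / 768.468 = 0.754.

0.754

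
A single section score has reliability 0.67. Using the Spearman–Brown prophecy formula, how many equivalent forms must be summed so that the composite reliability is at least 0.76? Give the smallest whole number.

2

k ≥ ρ*(1−ρ₁)/(ρ₁(1−ρ*)) = 0.76·0.33 / (0.67·0.24) = 1.560.
Smallest integer k = 2.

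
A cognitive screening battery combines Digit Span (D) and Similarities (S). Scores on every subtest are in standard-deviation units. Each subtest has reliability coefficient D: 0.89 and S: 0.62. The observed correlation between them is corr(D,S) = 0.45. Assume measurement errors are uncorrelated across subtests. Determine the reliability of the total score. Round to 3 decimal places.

Var(D+S) = 2 + 2·[0.45] = 2 + 0.9 = 2.9.
Because errors are independent across components, Cov(Tᵢ,Tⱼ) = Cov(Xᵢ,Xⱼ); the off-diagonal part of the true-score variance is the same as above.
True-score variance = [0.89 + 0.62] + 0.9 = 1.51 + 0.9 = 2.41.
Reliability = 2.41 / 2.9 = 0.831.

0.831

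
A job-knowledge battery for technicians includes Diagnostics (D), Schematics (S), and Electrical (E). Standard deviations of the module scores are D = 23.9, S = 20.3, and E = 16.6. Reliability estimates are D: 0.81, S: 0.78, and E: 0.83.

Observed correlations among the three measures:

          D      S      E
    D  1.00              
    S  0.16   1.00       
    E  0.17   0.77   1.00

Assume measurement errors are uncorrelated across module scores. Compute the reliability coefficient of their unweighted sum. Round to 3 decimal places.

0.881

Var(D+S+E) = 23.9² + 20.3² + 16.6² + 2·[23.9·20.3·0.16 + 23.9·16.6·0.17 + 20.3·16.6·0.77] = 1258.86 + 809.095 = 2067.96.
Under uncorrelated errors the observed covariances equal the true-score covariances, so only the own-variance terms attenuate.
True-score variance = [23.9²·0.81 + 20.3²·0.78 + 16.6²·0.83] + 809.095 = 1012.83 + 809.095 = 1821.92.
Reliability = 1821.92 / 2067.96 = 0.881.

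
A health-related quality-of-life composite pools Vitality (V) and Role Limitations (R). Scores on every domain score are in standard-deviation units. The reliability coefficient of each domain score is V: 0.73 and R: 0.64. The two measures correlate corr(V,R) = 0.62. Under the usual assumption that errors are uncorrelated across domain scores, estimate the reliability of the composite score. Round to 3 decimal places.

0.806

Var(V+R) = 2 + 2·[0.62] = 2 + 1.24 = 3.24.
Under uncorrelated errors the observed covariances equal the true-score covariances, so only the own-variance terms attenuate.
True-score variance = [0.73 + 0.64] + 1.24 = 1.37 + 1.24 = 2.61.
Reliability = 2.61 / 3.24 = 0.806.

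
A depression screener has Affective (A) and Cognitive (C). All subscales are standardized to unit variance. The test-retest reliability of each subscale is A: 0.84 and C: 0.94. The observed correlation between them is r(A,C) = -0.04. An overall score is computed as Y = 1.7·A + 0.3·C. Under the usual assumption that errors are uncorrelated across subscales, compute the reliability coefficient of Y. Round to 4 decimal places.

Var(Y) = 1.7² + 0.3² + 2·[0.51·(-0.04)] = 2.98 − 0.0408 = 2.9392.
Under uncorrelated errors the observed covariances equal the true-score covariances, so only the own-variance terms attenuate.
True-score variance = [1.7²·0.84 + 0.3²·0.94] − 0.0408 = 2.5122 − 0.0408 = 2.4714.
Reliability = 2.4714 / 2.9392 = 0.8408.

0.8408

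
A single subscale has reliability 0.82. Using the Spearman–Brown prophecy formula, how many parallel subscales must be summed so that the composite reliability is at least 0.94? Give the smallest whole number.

k ≥ ρ*(1−ρ₁)/(ρ₁(1−ρ*)) = 0.94·0.18 / (0.82·0.06) = 3.439.
Smallest integer k = 4.

4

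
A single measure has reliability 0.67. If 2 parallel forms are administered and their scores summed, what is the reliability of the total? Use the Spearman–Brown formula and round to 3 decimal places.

0.802

ρ_k = kρ / (1 + (k−1)ρ) = 2·0.67 / (1 + 1·0.67) = 1.340 / 1.670 = 0.802.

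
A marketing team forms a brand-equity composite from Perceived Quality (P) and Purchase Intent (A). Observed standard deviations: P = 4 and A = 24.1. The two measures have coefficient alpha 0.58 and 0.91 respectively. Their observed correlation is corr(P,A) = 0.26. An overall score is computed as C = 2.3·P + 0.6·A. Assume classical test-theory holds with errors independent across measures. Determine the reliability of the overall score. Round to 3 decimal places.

0.850

Var(C) = 2.3²·4² + 0.6²·24.1² + 2·[1.38·4·24.1·0.26] = 293.732 + 69.1766 = 362.908.
Under uncorrelated errors the observed covariances equal the true-score covariances, so only the own-variance terms attenuate.
True-score variance = [2.3²·4²·0.58 + 0.6²·24.1²·0.91] + 69.1766 = 239.365 + 69.1766 = 308.541.
Reliability = 308.541 / 362.908 = 0.850.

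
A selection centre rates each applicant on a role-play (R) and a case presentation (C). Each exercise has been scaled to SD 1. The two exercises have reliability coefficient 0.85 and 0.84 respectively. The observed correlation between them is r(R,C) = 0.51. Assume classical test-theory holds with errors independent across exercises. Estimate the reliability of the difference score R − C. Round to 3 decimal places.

Var(R−C) = 1 + 1 − 2·0.51 = 2 − 1.02 = 0.98.
Under uncorrelated errors the observed covariances equal the true-score covariances, so only the own-variance terms attenuate.
True-score variance = [0.85 + 0.84] − 1.02 = 1.69 − 1.02 = 0.67.
Reliability = 0.67 / 0.98 = 0.684.

0.684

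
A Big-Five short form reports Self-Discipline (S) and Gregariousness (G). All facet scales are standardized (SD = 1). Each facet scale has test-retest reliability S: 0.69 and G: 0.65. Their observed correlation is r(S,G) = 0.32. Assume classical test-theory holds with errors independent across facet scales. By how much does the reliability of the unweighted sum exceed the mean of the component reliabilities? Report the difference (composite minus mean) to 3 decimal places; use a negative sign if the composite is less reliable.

0.080

Var(sum) = 2 + 0.64 = 2.64; true-score variance = 1.34 + 0.64 = 1.98; composite reliability = 0.7500.
Mean component reliability = 0.6700.
Difference = 0.7500 − 0.6700 = 0.080.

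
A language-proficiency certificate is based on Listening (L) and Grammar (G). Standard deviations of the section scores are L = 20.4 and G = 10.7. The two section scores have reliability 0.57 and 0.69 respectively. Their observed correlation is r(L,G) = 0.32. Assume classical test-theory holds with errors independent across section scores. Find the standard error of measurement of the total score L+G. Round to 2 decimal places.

Var(total) = 530.65 + 139.699 = 670.349.
True-score variance = 316.209 + 139.699 = 455.908, so reliability = 0.6801.
Error variance = 670.349 − 455.908 = 214.441; SEM = √214.441 = 14.64.

14.64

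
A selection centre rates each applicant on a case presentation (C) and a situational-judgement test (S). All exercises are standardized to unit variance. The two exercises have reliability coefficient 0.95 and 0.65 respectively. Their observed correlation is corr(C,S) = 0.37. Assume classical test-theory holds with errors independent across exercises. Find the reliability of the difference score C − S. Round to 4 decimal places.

0.6825

Var(C−S) = 1 + 1 − 2·0.37 = 2 − 0.74 = 1.26.
Because errors are independent across components, Cov(Tᵢ,Tⱼ) = Cov(Xᵢ,Xⱼ); the off-diagonal part of the true-score variance is the same as above.
True-score variance = [0.95 + 0.65] − 0.74 = 1.6 − 0.74 = 0.86.
Reliability = 0.86 / 1.26 = 0.6825.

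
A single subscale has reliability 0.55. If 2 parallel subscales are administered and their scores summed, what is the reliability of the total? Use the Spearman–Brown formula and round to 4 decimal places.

0.7097

ρ_k = kρ / (1 + (k−1)ρ) = 2·0.55 / (1 + 1·0.55) = 1.100 / 1.550 = 0.7097.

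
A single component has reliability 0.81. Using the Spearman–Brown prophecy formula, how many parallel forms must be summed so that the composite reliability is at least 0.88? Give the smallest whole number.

k ≥ ρ*(1−ρ₁)/(ρ₁(1−ρ*)) = 0.88·0.19 / (0.81·0.12) = 1.720.
Smallest integer k = 2.

2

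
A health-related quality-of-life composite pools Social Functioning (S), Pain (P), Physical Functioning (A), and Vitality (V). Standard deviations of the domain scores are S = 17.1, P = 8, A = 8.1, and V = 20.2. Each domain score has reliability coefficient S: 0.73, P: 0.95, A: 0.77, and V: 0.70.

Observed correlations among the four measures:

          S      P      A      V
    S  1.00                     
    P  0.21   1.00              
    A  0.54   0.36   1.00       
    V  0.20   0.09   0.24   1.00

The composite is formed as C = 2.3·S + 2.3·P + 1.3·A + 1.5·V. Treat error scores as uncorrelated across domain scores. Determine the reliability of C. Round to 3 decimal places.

0.838

Var(C) = 2.3²·17.1² + 2.3²·8² + 1.3²·8.1² + 1.5²·20.2² + 2·[5.29·17.1·8·0.21 + 2.99·17.1·8.1·0.54 + 3.45·17.1·20.2·0.20 + 2.99·8·8.1·0.36 + 3.45·8·20.2·0.09 + 1.95·8.1·20.2·0.24] = 2914.38 + 1620.9 = 4535.28.
With uncorrelated errors the cross-covariances are all true-score covariance, so they carry over unchanged; only the diagonal terms shrink to ρᵢσᵢ².
True-score variance = [2.3²·17.1²·0.73 + 2.3²·8²·0.95 + 1.3²·8.1²·0.77 + 1.5²·20.2²·0.70] + 1620.9 = 2178.87 + 1620.9 = 3799.77.
Reliability = 3799.77 / 4535.28 = 0.838.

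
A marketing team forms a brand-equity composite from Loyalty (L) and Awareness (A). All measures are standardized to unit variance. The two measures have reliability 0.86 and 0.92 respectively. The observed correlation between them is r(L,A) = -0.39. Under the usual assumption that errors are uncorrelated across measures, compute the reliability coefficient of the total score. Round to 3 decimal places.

0.820

Var(L+A) = 2 + 2·[(-0.39)] = 2 − 0.78 = 1.22.
Because errors are independent across components, Cov(Tᵢ,Tⱼ) = Cov(Xᵢ,Xⱼ); the off-diagonal part of the true-score variance is the same as above.
True-score variance = [0.86 + 0.92] − 0.78 = 1.78 − 0.78 = 1.
Reliability = 1 / 1.22 = 0.820.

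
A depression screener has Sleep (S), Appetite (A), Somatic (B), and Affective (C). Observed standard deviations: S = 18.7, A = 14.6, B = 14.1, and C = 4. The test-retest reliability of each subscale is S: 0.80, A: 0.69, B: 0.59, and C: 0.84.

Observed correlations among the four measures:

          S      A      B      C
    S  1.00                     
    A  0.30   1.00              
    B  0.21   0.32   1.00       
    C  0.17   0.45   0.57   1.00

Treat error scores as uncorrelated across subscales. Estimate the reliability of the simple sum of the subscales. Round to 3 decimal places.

Var(S+A+B+C) = 18.7² + 14.6² + 14.1² + 4² + 2·[18.7·14.6·0.30 + 18.7·14.1·0.21 + 18.7·4·0.17 + 14.6·14.1·0.32 + 14.6·4·0.45 + 14.1·4·0.57] = 777.66 + 548.592 = 1326.25.
Under uncorrelated errors the observed covariances equal the true-score covariances, so only the own-variance terms attenuate.
True-score variance = [18.7²·0.80 + 14.6²·0.69 + 14.1²·0.59 + 4²·0.84] + 548.592 = 557.57 + 548.592 = 1106.16.
Reliability = 1106.16 / 1326.25 = 0.834.

0.834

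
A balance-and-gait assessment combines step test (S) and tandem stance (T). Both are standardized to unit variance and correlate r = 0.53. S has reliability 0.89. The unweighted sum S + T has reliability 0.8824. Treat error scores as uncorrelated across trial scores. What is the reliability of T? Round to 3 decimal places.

Var(S+T) = 2 + 2·0.53 = 3.060.
True-score variance = ρ_S + ρ_T + 2·0.53, so 0.8824 = (0.89 + ρ_T + 1.06) / 3.060.
ρ_T = 0.8824·3.060 − 0.89 − 1.06 = 0.750.

0.750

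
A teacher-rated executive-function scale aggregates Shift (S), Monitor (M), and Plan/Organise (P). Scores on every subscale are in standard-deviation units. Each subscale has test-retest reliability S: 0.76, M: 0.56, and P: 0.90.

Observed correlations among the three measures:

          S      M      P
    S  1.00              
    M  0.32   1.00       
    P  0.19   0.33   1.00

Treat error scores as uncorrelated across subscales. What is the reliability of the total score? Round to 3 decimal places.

0.833

Var(S+M+P) = 3 + 2·[0.32 + 0.19 + 0.33] = 3 + 1.68 = 4.68.
Under uncorrelated errors the observed covariances equal the true-score covariances, so only the own-variance terms attenuate.
True-score variance = [0.76 + 0.56 + 0.90] + 1.68 = 2.22 + 1.68 = 3.9.
Reliability = 3.9 / 4.68 = 0.833.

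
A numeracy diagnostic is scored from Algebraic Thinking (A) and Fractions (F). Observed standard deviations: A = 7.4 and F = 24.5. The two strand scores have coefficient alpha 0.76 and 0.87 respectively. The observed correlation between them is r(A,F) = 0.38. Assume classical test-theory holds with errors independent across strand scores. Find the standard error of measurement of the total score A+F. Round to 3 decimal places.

9.549

Var(total) = 655.01 + 137.788 = 792.798.
True-score variance = 563.835 + 137.788 = 701.623, so reliability = 0.8850.
Error variance = 792.798 − 701.623 = 91.1749; SEM = √91.1749 = 9.549.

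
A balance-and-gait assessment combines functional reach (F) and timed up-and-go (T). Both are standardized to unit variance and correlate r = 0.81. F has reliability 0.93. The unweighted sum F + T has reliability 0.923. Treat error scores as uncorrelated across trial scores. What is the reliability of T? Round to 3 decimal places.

0.791

Var(F+T) = 2 + 2·0.81 = 3.620.
True-score variance = ρ_F + ρ_T + 2·0.81, so 0.923 = (0.93 + ρ_T + 1.62) / 3.620.
ρ_T = 0.923·3.620 − 0.93 − 1.62 = 0.791.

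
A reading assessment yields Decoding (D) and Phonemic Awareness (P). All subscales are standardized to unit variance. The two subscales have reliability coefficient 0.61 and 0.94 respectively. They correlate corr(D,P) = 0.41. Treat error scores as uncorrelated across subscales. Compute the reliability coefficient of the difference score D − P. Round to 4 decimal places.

0.6186

Var(D−P) = 1 + 1 − 2·0.41 = 2 − 0.82 = 1.18.
Because errors are independent across components, Cov(Tᵢ,Tⱼ) = Cov(Xᵢ,Xⱼ); the off-diagonal part of the true-score variance is the same as above.
True-score variance = [0.61 + 0.94] − 0.82 = 1.55 − 0.82 = 0.73.
Reliability = 0.73 / 1.18 = 0.6186.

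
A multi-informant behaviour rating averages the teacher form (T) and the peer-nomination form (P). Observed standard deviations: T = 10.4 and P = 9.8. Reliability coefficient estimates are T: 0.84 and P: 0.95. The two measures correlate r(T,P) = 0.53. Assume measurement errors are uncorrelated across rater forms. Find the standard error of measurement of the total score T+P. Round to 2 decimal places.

Var(total) = 204.2 + 108.035 = 312.235.
True-score variance = 182.092 + 108.035 = 290.128, so reliability = 0.9292.
Error variance = 312.235 − 290.128 = 22.1076; SEM = √22.1076 = 4.70.

4.70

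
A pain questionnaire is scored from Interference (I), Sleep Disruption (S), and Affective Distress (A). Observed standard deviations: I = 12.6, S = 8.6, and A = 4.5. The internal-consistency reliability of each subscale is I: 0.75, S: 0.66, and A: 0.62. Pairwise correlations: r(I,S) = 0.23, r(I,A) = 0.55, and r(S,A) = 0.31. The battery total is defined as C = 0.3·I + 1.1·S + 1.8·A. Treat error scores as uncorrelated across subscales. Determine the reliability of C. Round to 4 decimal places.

Var(C) = 0.3²·12.6² + 1.1²·8.6² + 1.8²·4.5² + 2·[0.33·12.6·8.6·0.23 + 0.54·12.6·4.5·0.55 + 1.98·8.6·4.5·0.31] = 169.39 + 97.637 = 267.027.
With uncorrelated errors the cross-covariances are all true-score covariance, so they carry over unchanged; only the diagonal terms shrink to ρᵢσᵢ².
True-score variance = [0.3²·12.6²·0.75 + 1.1²·8.6²·0.66 + 1.8²·4.5²·0.62] + 97.637 = 110.459 + 97.637 = 208.096.
Reliability = 208.096 / 267.027 = 0.7793.

0.7793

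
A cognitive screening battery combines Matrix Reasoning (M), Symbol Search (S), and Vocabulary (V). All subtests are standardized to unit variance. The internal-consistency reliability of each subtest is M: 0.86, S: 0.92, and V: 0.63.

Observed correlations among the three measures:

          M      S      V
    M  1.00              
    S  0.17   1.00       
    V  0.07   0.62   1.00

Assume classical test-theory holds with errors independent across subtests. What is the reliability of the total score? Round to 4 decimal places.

Var(M+S+V) = 3 + 2·[0.17 + 0.07 + 0.62] = 3 + 1.72 = 4.72.
Under uncorrelated errors the observed covariances equal the true-score covariances, so only the own-variance terms attenuate.
True-score variance = [0.86 + 0.92 + 0.63] + 1.72 = 2.41 + 1.72 = 4.13.
Reliability = 4.13 / 4.72 = 0.8750.

0.8750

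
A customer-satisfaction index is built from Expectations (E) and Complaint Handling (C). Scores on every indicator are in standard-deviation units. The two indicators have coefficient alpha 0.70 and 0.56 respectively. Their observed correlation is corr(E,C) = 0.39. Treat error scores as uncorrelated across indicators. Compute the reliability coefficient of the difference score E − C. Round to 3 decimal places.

Var(E−C) = 1 + 1 − 2·0.39 = 2 − 0.78 = 1.22.
Because errors are independent across components, Cov(Tᵢ,Tⱼ) = Cov(Xᵢ,Xⱼ); the off-diagonal part of the true-score variance is the same as above.
True-score variance = [0.70 + 0.56] − 0.78 = 1.26 − 0.78 = 0.48.
Reliability = 0.48 / 1.22 = 0.393.

0.393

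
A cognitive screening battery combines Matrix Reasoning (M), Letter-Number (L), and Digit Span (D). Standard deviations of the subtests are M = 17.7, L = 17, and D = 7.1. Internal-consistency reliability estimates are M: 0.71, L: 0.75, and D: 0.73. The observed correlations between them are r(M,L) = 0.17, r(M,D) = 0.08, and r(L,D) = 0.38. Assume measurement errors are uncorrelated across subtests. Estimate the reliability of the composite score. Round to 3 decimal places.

0.796

Var(M+L+D) = 17.7² + 17² + 7.1² + 2·[17.7·17·0.17 + 17.7·7.1·0.08 + 17·7.1·0.38] = 652.7 + 214.145 = 866.845.
Under uncorrelated errors the observed covariances equal the true-score covariances, so only the own-variance terms attenuate.
True-score variance = [17.7²·0.71 + 17²·0.75 + 7.1²·0.73] + 214.145 = 475.985 + 214.145 = 690.13.
Reliability = 690.13 / 866.845 = 0.796.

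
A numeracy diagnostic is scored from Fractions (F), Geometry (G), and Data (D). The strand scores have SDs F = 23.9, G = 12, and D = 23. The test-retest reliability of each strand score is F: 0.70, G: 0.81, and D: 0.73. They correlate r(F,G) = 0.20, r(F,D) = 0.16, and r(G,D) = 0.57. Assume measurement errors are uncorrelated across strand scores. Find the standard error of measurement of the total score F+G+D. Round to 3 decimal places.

Var(total) = 1244.21 + 605.264 = 1849.47.
True-score variance = 902.657 + 605.264 = 1507.92, so reliability = 0.8153.
Error variance = 1849.47 − 1507.92 = 341.553; SEM = √341.553 = 18.481.

18.481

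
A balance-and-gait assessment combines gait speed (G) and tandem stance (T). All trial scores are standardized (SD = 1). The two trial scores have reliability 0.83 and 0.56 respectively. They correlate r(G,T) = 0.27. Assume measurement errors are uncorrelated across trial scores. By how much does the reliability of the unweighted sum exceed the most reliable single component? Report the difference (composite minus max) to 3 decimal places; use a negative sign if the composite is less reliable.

Var(sum) = 2 + 0.54 = 2.54; true-score variance = 1.39 + 0.54 = 1.93; composite reliability = 0.7598.
Max component reliability = 0.8300.
Difference = 0.7598 − 0.8300 = -0.070.

-0.070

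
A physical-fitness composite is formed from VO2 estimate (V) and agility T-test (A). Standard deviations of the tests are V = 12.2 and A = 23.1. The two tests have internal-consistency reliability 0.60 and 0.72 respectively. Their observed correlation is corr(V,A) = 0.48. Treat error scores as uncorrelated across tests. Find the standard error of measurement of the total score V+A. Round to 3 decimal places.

Var(total) = 682.45 + 270.547 = 952.997.
True-score variance = 473.503 + 270.547 = 744.05, so reliability = 0.7807.
Error variance = 952.997 − 744.05 = 208.947; SEM = √208.947 = 14.455.

14.455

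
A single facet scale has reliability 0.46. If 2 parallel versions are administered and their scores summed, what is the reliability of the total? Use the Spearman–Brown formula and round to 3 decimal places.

ρ_k = kρ / (1 + (k−1)ρ) = 2·0.46 / (1 + 1·0.46) = 0.920 / 1.460 = 0.630.

0.630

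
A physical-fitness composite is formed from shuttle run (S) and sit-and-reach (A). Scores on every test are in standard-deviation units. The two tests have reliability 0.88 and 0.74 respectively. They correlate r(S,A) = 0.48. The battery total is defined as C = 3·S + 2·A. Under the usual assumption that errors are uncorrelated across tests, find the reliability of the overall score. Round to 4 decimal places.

0.8870

Var(C) = 3² + 2² + 2·[6·0.48] = 13 + 5.76 = 18.76.
Because errors are independent across components, Cov(Tᵢ,Tⱼ) = Cov(Xᵢ,Xⱼ); the off-diagonal part of the true-score variance is the same as above.
True-score variance = [3²·0.88 + 2²·0.74] + 5.76 = 10.88 + 5.76 = 16.64.
Reliability = 16.64 / 18.76 = 0.8870.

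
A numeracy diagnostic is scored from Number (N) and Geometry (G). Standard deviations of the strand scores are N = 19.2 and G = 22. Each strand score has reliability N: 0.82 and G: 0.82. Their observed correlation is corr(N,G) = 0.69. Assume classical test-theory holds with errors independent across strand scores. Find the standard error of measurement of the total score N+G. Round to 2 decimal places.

Var(total) = 852.64 + 582.912 = 1435.55.
True-score variance = 699.165 + 582.912 = 1282.08, so reliability = 0.8931.
Error variance = 1435.55 − 1282.08 = 153.475; SEM = √153.475 = 12.39.

12.39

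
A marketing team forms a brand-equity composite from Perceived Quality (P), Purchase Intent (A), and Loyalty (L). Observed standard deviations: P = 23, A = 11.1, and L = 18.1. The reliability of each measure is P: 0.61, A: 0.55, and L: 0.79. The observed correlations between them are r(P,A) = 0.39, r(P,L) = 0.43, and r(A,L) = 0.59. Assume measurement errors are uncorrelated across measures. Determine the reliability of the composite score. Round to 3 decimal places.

Var(P+A+L) = 23² + 11.1² + 18.1² + 2·[23·11.1·0.39 + 23·18.1·0.43 + 11.1·18.1·0.59] = 979.82 + 794.226 = 1774.05.
Because errors are independent across components, Cov(Tᵢ,Tⱼ) = Cov(Xᵢ,Xⱼ); the off-diagonal part of the true-score variance is the same as above.
True-score variance = [23²·0.61 + 11.1²·0.55 + 18.1²·0.79] + 794.226 = 649.267 + 794.226 = 1443.49.
Reliability = 1443.49 / 1774.05 = 0.814.

0.814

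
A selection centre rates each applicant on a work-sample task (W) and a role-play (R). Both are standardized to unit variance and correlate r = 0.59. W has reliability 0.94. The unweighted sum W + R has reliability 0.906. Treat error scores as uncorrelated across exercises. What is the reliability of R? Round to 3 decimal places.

0.761

Var(W+R) = 2 + 2·0.59 = 3.180.
True-score variance = ρ_W + ρ_R + 2·0.59, so 0.906 = (0.94 + ρ_R + 1.18) / 3.180.
ρ_R = 0.906·3.180 − 0.94 − 1.18 = 0.761.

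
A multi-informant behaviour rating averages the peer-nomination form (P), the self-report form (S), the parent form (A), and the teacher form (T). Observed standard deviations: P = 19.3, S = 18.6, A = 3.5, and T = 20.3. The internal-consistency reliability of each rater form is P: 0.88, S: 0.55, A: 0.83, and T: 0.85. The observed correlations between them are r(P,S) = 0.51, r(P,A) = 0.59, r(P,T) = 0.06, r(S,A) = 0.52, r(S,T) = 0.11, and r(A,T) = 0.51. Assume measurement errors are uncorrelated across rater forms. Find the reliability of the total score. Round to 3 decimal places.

Var(P+S+A+T) = 19.3² + 18.6² + 3.5² + 20.3² + 2·[19.3·18.6·0.51 + 19.3·3.5·0.59 + 19.3·20.3·0.06 + 18.6·3.5·0.52 + 18.6·20.3·0.11 + 3.5·20.3·0.51] = 1142.79 + 716.126 = 1858.92.
Under uncorrelated errors the observed covariances equal the true-score covariances, so only the own-variance terms attenuate.
True-score variance = [19.3²·0.88 + 18.6²·0.55 + 3.5²·0.83 + 20.3²·0.85] + 716.126 = 878.513 + 716.126 = 1594.64.
Reliability = 1594.64 / 1858.92 = 0.858.

0.858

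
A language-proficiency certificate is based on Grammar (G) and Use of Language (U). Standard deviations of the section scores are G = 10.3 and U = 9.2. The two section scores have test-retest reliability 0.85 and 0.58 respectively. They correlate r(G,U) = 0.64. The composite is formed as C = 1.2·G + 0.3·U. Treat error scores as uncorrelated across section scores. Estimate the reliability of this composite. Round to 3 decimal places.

0.872

Var(C) = 1.2²·10.3² + 0.3²·9.2² + 2·[0.36·10.3·9.2·0.64] = 160.387 + 43.6654 = 204.053.
Because errors are independent across components, Cov(Tᵢ,Tⱼ) = Cov(Xᵢ,Xⱼ); the off-diagonal part of the true-score variance is the same as above.
True-score variance = [1.2²·10.3²·0.85 + 0.3²·9.2²·0.58] + 43.6654 = 134.272 + 43.6654 = 177.938.
Reliability = 177.938 / 204.053 = 0.872.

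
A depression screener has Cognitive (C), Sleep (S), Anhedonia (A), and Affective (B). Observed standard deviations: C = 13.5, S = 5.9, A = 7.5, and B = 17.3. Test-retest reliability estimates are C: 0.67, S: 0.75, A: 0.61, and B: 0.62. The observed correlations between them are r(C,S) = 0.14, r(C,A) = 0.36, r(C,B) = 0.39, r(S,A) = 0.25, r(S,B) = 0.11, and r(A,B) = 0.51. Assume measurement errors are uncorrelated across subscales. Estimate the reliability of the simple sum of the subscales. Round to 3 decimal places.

0.801

Var(C+S+A+B) = 13.5² + 5.9² + 7.5² + 17.3² + 2·[13.5·5.9·0.14 + 13.5·7.5·0.36 + 13.5·17.3·0.39 + 5.9·7.5·0.25 + 5.9·17.3·0.11 + 7.5·17.3·0.51] = 572.6 + 454.296 = 1026.9.
Under uncorrelated errors the observed covariances equal the true-score covariances, so only the own-variance terms attenuate.
True-score variance = [13.5²·0.67 + 5.9²·0.75 + 7.5²·0.61 + 17.3²·0.62] + 454.296 = 368.087 + 454.296 = 822.384.
Reliability = 822.384 / 1026.9 = 0.801.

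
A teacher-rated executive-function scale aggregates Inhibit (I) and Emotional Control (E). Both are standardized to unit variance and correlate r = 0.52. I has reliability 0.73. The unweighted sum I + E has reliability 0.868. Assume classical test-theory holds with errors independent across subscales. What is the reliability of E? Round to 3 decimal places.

Var(I+E) = 2 + 2·0.52 = 3.040.
True-score variance = ρ_I + ρ_E + 2·0.52, so 0.868 = (0.73 + ρ_E + 1.04) / 3.040.
ρ_E = 0.868·3.040 − 0.73 − 1.04 = 0.869.

0.869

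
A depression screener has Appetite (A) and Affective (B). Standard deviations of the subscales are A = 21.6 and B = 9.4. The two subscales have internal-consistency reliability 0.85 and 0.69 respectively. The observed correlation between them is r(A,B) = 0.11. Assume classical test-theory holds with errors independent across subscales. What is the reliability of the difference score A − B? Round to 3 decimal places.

0.809

Var(A−B) = 21.6² + 9.4² − 2·21.6·9.4·0.11 = 554.92 − 44.6688 = 510.251.
Under uncorrelated errors the observed covariances equal the true-score covariances, so only the own-variance terms attenuate.
True-score variance = [21.6²·0.85 + 9.4²·0.69] − 44.6688 = 457.544 − 44.6688 = 412.876.
Reliability = 412.876 / 510.251 = 0.809.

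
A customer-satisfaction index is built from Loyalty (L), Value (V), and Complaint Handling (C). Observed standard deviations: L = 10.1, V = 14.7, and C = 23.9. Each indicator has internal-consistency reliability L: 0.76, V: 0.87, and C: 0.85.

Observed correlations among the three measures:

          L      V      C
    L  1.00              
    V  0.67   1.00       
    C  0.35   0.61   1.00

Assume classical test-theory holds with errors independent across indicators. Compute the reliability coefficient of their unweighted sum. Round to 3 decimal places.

0.918

Var(L+V+C) = 10.1² + 14.7² + 23.9² + 2·[10.1·14.7·0.67 + 10.1·23.9·0.35 + 14.7·23.9·0.61] = 889.31 + 796.545 = 1685.86.
With uncorrelated errors the cross-covariances are all true-score covariance, so they carry over unchanged; only the diagonal terms shrink to ρᵢσᵢ².
True-score variance = [10.1²·0.76 + 14.7²·0.87 + 23.9²·0.85] + 796.545 = 751.054 + 796.545 = 1547.6.
Reliability = 1547.6 / 1685.86 = 0.918.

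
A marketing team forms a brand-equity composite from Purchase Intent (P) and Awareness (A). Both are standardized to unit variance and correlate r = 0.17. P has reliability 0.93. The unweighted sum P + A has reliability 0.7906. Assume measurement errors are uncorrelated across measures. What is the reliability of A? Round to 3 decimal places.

Var(P+A) = 2 + 2·0.17 = 2.340.
True-score variance = ρ_P + ρ_A + 2·0.17, so 0.7906 = (0.93 + ρ_A + 0.34) / 2.340.
ρ_A = 0.7906·2.340 − 0.93 − 0.34 = 0.580.

0.580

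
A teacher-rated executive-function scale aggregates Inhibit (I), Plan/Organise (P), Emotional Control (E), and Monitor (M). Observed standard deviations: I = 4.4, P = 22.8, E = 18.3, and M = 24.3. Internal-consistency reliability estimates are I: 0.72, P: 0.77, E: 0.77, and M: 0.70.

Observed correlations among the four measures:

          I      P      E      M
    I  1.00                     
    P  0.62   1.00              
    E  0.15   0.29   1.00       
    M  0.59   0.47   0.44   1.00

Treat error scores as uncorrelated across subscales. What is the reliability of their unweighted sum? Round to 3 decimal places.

Var(I+P+E+M) = 4.4² + 22.8² + 18.3² + 24.3² + 2·[4.4·22.8·0.62 + 4.4·18.3·0.15 + 4.4·24.3·0.59 + 22.8·18.3·0.29 + 22.8·24.3·0.47 + 18.3·24.3·0.44] = 1464.58 + 1428.84 = 2893.42.
Because errors are independent across components, Cov(Tᵢ,Tⱼ) = Cov(Xᵢ,Xⱼ); the off-diagonal part of the true-score variance is the same as above.
True-score variance = [4.4²·0.72 + 22.8²·0.77 + 18.3²·0.77 + 24.3²·0.70] + 1428.84 = 1085.42 + 1428.84 = 2514.27.
Reliability = 2514.27 / 2893.42 = 0.869.

0.869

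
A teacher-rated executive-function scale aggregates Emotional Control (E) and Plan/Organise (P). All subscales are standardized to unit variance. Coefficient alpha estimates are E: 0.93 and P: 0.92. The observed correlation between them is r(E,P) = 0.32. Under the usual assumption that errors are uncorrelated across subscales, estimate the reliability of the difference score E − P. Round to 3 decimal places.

0.890

Var(E−P) = 1 + 1 − 2·0.32 = 2 − 0.64 = 1.36.
Because errors are independent across components, Cov(Tᵢ,Tⱼ) = Cov(Xᵢ,Xⱼ); the off-diagonal part of the true-score variance is the same as above.
True-score variance = [0.93 + 0.92] − 0.64 = 1.85 − 0.64 = 1.21.
Reliability = 1.21 / 1.36 = 0.890.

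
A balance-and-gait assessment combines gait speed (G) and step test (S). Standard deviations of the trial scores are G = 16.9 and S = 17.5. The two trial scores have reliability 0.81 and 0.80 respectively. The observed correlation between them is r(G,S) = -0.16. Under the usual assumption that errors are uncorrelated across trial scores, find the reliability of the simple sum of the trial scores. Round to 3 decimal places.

Var(G+S) = 16.9² + 17.5² + 2·[16.9·17.5·(-0.16)] = 591.86 − 94.64 = 497.22.
Under uncorrelated errors the observed covariances equal the true-score covariances, so only the own-variance terms attenuate.
True-score variance = [16.9²·0.81 + 17.5²·0.80] − 94.64 = 476.344 − 94.64 = 381.704.
Reliability = 381.704 / 497.22 = 0.768.

0.768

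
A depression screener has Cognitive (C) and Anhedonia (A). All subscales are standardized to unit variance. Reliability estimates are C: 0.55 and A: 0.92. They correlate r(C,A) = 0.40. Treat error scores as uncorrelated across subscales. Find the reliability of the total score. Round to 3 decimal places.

0.811

Var(C+A) = 2 + 2·[0.40] = 2 + 0.8 = 2.8.
Under uncorrelated errors the observed covariances equal the true-score covariances, so only the own-variance terms attenuate.
True-score variance = [0.55 + 0.92] + 0.8 = 1.47 + 0.8 = 2.27.
Reliability = 2.27 / 2.8 = 0.811.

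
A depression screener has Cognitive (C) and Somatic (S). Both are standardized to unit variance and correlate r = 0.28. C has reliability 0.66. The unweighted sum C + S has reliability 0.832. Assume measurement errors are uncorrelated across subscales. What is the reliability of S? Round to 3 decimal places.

Var(C+S) = 2 + 2·0.28 = 2.560.
True-score variance = ρ_C + ρ_S + 2·0.28, so 0.832 = (0.66 + ρ_S + 0.56) / 2.560.
ρ_S = 0.832·2.560 − 0.66 − 0.56 = 0.910.

0.910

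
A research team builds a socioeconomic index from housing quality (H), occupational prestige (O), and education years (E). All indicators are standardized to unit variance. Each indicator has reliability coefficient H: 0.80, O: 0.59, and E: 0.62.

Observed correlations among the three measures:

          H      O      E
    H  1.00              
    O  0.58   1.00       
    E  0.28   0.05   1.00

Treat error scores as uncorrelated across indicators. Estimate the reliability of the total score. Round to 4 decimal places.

Var(H+O+E) = 3 + 2·[0.58 + 0.28 + 0.05] = 3 + 1.82 = 4.82.
Because errors are independent across components, Cov(Tᵢ,Tⱼ) = Cov(Xᵢ,Xⱼ); the off-diagonal part of the true-score variance is the same as above.
True-score variance = [0.80 + 0.59 + 0.62] + 1.82 = 2.01 + 1.82 = 3.83.
Reliability = 3.83 / 4.82 = 0.7946.

0.7946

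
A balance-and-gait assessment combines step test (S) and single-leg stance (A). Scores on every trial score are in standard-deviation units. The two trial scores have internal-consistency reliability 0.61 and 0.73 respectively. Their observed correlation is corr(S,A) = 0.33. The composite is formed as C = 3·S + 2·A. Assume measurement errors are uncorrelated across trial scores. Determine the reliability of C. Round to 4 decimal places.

0.7294

Var(C) = 3² + 2² + 2·[6·0.33] = 13 + 3.96 = 16.96.
Under uncorrelated errors the observed covariances equal the true-score covariances, so only the own-variance terms attenuate.
True-score variance = [3²·0.61 + 2²·0.73] + 3.96 = 8.41 + 3.96 = 12.37.
Reliability = 12.37 / 16.96 = 0.7294.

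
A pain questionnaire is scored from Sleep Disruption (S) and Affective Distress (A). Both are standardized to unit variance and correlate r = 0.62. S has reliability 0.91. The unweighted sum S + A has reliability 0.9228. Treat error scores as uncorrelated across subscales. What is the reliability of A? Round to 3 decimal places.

0.840

Var(S+A) = 2 + 2·0.62 = 3.240.
True-score variance = ρ_S + ρ_A + 2·0.62, so 0.9228 = (0.91 + ρ_A + 1.24) / 3.240.
ρ_A = 0.9228·3.240 − 0.91 − 1.24 = 0.840.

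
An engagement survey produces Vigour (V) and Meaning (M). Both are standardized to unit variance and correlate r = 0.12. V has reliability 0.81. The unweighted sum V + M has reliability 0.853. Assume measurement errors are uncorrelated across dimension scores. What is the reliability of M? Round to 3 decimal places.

0.861

Var(V+M) = 2 + 2·0.12 = 2.240.
True-score variance = ρ_V + ρ_M + 2·0.12, so 0.853 = (0.81 + ρ_M + 0.24) / 2.240.
ρ_M = 0.853·2.240 − 0.81 − 0.24 = 0.861.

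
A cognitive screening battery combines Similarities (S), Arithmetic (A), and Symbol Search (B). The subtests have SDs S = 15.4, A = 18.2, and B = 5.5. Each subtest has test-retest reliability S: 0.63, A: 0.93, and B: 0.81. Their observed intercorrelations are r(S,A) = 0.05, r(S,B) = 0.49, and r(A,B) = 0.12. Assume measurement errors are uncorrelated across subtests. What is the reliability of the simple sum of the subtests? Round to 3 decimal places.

0.841

Var(S+A+B) = 15.4² + 18.2² + 5.5² + 2·[15.4·18.2·0.05 + 15.4·5.5·0.49 + 18.2·5.5·0.12] = 598.65 + 135.058 = 733.708.
With uncorrelated errors the cross-covariances are all true-score covariance, so they carry over unchanged; only the diagonal terms shrink to ρᵢσᵢ².
True-score variance = [15.4²·0.63 + 18.2²·0.93 + 5.5²·0.81] + 135.058 = 481.966 + 135.058 = 617.024.
Reliability = 617.024 / 733.708 = 0.841.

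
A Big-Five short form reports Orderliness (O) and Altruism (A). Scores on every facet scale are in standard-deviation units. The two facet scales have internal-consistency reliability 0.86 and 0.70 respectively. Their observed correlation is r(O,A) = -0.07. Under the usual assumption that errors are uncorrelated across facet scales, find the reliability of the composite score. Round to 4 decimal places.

Var(O+A) = 2 + 2·[(-0.07)] = 2 − 0.14 = 1.86.
Under uncorrelated errors the observed covariances equal the true-score covariances, so only the own-variance terms attenuate.
True-score variance = [0.86 + 0.70] − 0.14 = 1.56 − 0.14 = 1.42.
Reliability = 1.42 / 1.86 = 0.7634.

0.7634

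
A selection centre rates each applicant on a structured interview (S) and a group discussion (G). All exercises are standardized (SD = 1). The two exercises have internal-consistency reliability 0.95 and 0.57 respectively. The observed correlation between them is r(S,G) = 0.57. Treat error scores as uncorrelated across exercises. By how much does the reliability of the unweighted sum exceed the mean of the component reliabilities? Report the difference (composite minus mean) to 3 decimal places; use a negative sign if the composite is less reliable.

0.087

Var(sum) = 2 + 1.14 = 3.14; true-score variance = 1.52 + 1.14 = 2.66; composite reliability = 0.8471.
Mean component reliability = 0.7600.
Difference = 0.8471 − 0.7600 = 0.087.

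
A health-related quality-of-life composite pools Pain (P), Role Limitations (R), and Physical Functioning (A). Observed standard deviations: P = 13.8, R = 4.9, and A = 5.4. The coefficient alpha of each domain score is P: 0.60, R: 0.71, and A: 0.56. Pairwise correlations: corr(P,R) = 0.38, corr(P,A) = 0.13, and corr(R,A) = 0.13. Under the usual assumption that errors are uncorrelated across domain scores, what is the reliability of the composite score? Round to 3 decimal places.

Var(P+R+A) = 13.8² + 4.9² + 5.4² + 2·[13.8·4.9·0.38 + 13.8·5.4·0.13 + 4.9·5.4·0.13] = 243.61 + 77.646 = 321.256.
With uncorrelated errors the cross-covariances are all true-score covariance, so they carry over unchanged; only the diagonal terms shrink to ρᵢσᵢ².
True-score variance = [13.8²·0.60 + 4.9²·0.71 + 5.4²·0.56] + 77.646 = 147.641 + 77.646 = 225.287.
Reliability = 225.287 / 321.256 = 0.701.

0.701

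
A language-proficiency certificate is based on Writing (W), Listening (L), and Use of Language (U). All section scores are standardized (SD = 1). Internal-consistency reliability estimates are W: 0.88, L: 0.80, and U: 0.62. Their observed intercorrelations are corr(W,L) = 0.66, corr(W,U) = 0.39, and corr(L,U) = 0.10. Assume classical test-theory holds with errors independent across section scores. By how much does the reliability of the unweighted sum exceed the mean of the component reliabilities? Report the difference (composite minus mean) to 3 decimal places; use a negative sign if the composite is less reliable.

Var(sum) = 3 + 2.3 = 5.3; true-score variance = 2.3 + 2.3 = 4.6; composite reliability = 0.8679.
Mean component reliability = 0.7667.
Difference = 0.8679 − 0.7667 = 0.101.

0.101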